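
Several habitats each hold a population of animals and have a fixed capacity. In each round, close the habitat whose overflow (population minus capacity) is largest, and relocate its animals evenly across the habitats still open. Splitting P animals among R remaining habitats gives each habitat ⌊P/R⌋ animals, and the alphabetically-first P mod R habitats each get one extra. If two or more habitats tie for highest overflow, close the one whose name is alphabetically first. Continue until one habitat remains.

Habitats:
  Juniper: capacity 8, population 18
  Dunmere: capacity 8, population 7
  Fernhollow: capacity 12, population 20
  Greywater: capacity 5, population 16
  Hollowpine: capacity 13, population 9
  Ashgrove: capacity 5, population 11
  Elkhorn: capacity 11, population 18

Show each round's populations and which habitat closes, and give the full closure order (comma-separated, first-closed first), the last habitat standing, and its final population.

Closure order: Greywater, Juniper, Fernhollow, Elkhorn, Ashgrove, Dunmere
Last habitat: Hollowpine with 99 animals

Round 1: Ashgrove=11 Dunmere=7 Elkhorn=18 Fernhollow=20 Greywater=16 Hollowpine=9 Juniper=18 → close Greywater (overflow 11)
  16÷6 = 2 each, +1 to first 4
Round 2: Ashgrove=14 Dunmere=10 Elkhorn=21 Fernhollow=23 Hollowpine=11 Juniper=20 → close Juniper (overflow 12)
  20÷5 = 4 each, +1 to first 0
Round 3: Ashgrove=18 Dunmere=14 Elkhorn=25 Fernhollow=27 Hollowpine=15 → close Fernhollow (overflow 15)
  27÷4 = 6 each, +1 to first 3
Round 4: Ashgrove=25 Dunmere=21 Elkhorn=32 Hollowpine=21 → close Elkhorn (overflow 21)
  32÷3 = 10 each, +1 to first 2
Round 5: Ashgrove=36 Dunmere=32 Hollowpine=31 → close Ashgrove (overflow 31)
  36÷2 = 18 each, +1 to first 0
Round 6: Dunmere=50 Hollowpine=49 → close Dunmere (overflow 42)
  50÷1 = 50 each, +1 to first 0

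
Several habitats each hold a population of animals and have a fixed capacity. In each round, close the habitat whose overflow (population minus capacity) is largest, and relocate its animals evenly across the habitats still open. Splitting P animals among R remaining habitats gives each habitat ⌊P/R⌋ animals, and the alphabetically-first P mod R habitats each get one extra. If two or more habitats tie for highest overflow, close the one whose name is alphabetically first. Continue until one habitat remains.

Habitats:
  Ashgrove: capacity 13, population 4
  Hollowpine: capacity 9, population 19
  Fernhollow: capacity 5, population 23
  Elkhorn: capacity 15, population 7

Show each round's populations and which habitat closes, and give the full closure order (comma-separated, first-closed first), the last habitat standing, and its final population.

Closure order: Fernhollow, Hollowpine, Elkhorn
Last habitat: Ashgrove with 53 animals

Round 1: Ashgrove=4 Elkhorn=7 Fernhollow=23 Hollowpine=19 → close Fernhollow (overflow 18)
  23÷3 = 7 each, +1 to first 2
Round 2: Ashgrove=12 Elkhorn=15 Hollowpine=26 → close Hollowpine (overflow 17)
  26÷2 = 13 each, +1 to first 0
Round 3: Ashgrove=25 Elkhorn=28 → close Elkhorn (overflow 13)
  28÷1 = 28 each, +1 to first 0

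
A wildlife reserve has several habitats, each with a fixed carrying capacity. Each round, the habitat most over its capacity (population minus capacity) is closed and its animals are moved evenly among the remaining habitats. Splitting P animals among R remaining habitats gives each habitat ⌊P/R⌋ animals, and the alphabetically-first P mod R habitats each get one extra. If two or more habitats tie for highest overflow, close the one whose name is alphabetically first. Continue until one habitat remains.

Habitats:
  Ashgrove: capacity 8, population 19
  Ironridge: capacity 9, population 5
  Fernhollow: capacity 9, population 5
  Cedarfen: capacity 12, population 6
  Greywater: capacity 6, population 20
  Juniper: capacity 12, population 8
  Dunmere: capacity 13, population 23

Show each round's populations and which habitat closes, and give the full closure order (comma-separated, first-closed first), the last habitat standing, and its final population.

Round 1: Ashgrove=19 Cedarfen=6 Dunmere=23 Fernhollow=5 Greywater=20 Ironridge=5 Juniper=8 → close Greywater (overflow 14)
  20÷6 = 3 each, +1 to first 2
Round 2: Ashgrove=23 Cedarfen=10 Dunmere=26 Fernhollow=8 Ironridge=8 Juniper=11 → close Ashgrove (overflow 15)
  23÷5 = 4 each, +1 to first 3
Round 3: Cedarfen=15 Dunmere=31 Fernhollow=13 Ironridge=12 Juniper=15 → close Dunmere (overflow 18)
  31÷4 = 7 each, +1 to first 3
Round 4: Cedarfen=23 Fernhollow=21 Ironridge=20 Juniper=22 → close Fernhollow (overflow 12)
  21÷3 = 7 each, +1 to first 0
Round 5: Cedarfen=30 Ironridge=27 Juniper=29 → close Cedarfen (overflow 18)
  30÷2 = 15 each, +1 to first 0
Round 6: Ironridge=42 Juniper=44 → close Ironridge (overflow 33)
  42÷1 = 42 each, +1 to first 0

Closure order: Greywater, Ashgrove, Dunmere, Fernhollow, Cedarfen, Ironridge
Last habitat: Juniper with 86 animals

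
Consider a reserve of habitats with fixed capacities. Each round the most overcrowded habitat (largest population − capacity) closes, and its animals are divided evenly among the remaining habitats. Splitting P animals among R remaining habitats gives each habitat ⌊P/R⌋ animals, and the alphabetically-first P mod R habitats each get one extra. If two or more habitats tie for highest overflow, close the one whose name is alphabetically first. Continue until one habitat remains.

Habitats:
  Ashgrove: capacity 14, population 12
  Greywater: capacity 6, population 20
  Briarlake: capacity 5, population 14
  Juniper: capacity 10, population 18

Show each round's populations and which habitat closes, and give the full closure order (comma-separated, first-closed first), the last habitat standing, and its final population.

Round 1: Ashgrove=12 Briarlake=14 Greywater=20 Juniper=18 → close Greywater (overflow 14)
  20÷3 = 6 each, +1 to first 2
Round 2: Ashgrove=19 Briarlake=21 Juniper=24 → close Briarlake (overflow 16)
  21÷2 = 10 each, +1 to first 1
Round 3: Ashgrove=30 Juniper=34 → close Juniper (overflow 24)
  34÷1 = 34 each, +1 to first 0

Closure order: Greywater, Briarlake, Juniper
Last habitat: Ashgrove with 64 animals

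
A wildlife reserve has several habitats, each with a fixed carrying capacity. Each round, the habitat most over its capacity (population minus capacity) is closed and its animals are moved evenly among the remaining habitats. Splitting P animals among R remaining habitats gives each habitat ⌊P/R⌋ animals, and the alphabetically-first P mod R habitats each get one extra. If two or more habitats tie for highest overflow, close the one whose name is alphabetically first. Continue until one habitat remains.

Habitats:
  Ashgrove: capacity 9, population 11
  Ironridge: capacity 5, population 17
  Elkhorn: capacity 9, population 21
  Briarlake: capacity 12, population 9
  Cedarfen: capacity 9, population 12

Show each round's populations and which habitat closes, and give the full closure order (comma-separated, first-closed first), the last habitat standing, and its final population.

Round 1: Ashgrove=11 Briarlake=9 Cedarfen=12 Elkhorn=21 Ironridge=17 → close Elkhorn (overflow 12)
  21÷4 = 5 each, +1 to first 1
Round 2: Ashgrove=17 Briarlake=14 Cedarfen=17 Ironridge=22 → close Ironridge (overflow 17)
  22÷3 = 7 each, +1 to first 1
Round 3: Ashgrove=25 Briarlake=21 Cedarfen=24 → close Ashgrove (overflow 16)
  25÷2 = 12 each, +1 to first 1
Round 4: Briarlake=34 Cedarfen=36 → close Cedarfen (overflow 27)
  36÷1 = 36 each, +1 to first 0

Closure order: Elkhorn, Ironridge, Ashgrove, Cedarfen
Last habitat: Briarlake with 70 animals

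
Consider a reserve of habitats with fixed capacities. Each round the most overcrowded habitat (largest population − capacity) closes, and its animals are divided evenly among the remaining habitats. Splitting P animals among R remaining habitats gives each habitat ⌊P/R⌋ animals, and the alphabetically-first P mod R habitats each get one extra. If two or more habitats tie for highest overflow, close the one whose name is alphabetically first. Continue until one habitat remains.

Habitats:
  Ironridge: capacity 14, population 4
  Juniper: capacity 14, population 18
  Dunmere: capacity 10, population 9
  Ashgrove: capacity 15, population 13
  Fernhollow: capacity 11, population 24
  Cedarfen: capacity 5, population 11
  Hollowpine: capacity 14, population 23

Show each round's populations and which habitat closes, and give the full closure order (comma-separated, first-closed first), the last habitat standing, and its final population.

Closure order: Fernhollow, Hollowpine, Cedarfen, Juniper, Ashgrove, Dunmere
Last habitat: Ironridge with 102 animals

Round 1: Ashgrove=13 Cedarfen=11 Dunmere=9 Fernhollow=24 Hollowpine=23 Ironridge=4 Juniper=18 → close Fernhollow (overflow 13)
  24÷6 = 4 each, +1 to first 0
Round 2: Ashgrove=17 Cedarfen=15 Dunmere=13 Hollowpine=27 Ironridge=8 Juniper=22 → close Hollowpine (overflow 13)
  27÷5 = 5 each, +1 to first 2
Round 3: Ashgrove=23 Cedarfen=21 Dunmere=18 Ironridge=13 Juniper=27 → close Cedarfen (overflow 16)
  21÷4 = 5 each, +1 to first 1
Round 4: Ashgrove=29 Dunmere=23 Ironridge=18 Juniper=32 → close Juniper (overflow 18)
  32÷3 = 10 each, +1 to first 2
Round 5: Ashgrove=40 Dunmere=34 Ironridge=28 → close Ashgrove (overflow 25)
  40÷2 = 20 each, +1 to first 0
Round 6: Dunmere=54 Ironridge=48 → close Dunmere (overflow 44)
  54÷1 = 54 each, +1 to first 0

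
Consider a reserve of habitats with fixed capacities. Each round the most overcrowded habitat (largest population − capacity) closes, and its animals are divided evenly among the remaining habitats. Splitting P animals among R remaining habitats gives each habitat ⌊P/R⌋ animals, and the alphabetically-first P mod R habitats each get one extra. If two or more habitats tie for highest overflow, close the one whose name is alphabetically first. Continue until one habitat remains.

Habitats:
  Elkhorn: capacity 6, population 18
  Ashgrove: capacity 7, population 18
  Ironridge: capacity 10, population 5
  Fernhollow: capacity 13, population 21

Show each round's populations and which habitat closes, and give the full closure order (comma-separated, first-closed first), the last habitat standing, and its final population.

Closure order: Elkhorn, Ashgrove, Fernhollow
Last habitat: Ironridge with 62 animals

Round 1: Ashgrove=18 Elkhorn=18 Fernhollow=21 Ironridge=5 → close Elkhorn (overflow 12)
  18÷3 = 6 each, +1 to first 0
Round 2: Ashgrove=24 Fernhollow=27 Ironridge=11 → close Ashgrove (overflow 17)
  24÷2 = 12 each, +1 to first 0
Round 3: Fernhollow=39 Ironridge=23 → close Fernhollow (overflow 26)
  39÷1 = 39 each, +1 to first 0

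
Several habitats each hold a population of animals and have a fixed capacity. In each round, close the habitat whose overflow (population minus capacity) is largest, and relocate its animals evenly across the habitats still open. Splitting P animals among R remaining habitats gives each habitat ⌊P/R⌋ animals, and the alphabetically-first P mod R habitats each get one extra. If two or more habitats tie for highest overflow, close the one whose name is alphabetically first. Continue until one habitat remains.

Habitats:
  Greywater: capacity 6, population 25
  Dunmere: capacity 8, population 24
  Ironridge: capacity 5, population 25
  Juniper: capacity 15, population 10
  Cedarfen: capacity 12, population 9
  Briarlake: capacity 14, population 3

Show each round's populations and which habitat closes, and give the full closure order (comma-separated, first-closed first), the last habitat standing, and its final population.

Round 1: Briarlake=3 Cedarfen=9 Dunmere=24 Greywater=25 Ironridge=25 Juniper=10 → close Ironridge (overflow 20)
  25÷5 = 5 each, +1 to first 0
Round 2: Briarlake=8 Cedarfen=14 Dunmere=29 Greywater=30 Juniper=15 → close Greywater (overflow 24)
  30÷4 = 7 each, +1 to first 2
Round 3: Briarlake=16 Cedarfen=22 Dunmere=36 Juniper=22 → close Dunmere (overflow 28)
  36÷3 = 12 each, +1 to first 0
Round 4: Briarlake=28 Cedarfen=34 Juniper=34 → close Cedarfen (overflow 22)
  34÷2 = 17 each, +1 to first 0
Round 5: Briarlake=45 Juniper=51 → close Juniper (overflow 36)
  51÷1 = 51 each, +1 to first 0

Closure order: Ironridge, Greywater, Dunmere, Cedarfen, Juniper
Last habitat: Briarlake with 96 animals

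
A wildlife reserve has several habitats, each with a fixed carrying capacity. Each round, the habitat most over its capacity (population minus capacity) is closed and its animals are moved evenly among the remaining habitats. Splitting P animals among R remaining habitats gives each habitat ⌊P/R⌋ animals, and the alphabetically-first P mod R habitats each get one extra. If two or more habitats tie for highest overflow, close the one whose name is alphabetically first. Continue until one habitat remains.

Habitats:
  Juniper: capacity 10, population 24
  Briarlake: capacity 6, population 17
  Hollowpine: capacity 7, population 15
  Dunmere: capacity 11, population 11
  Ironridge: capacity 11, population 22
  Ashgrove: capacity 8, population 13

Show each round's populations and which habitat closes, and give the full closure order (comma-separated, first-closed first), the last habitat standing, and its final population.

Round 1: Ashgrove=13 Briarlake=17 Dunmere=11 Hollowpine=15 Ironridge=22 Juniper=24 → close Juniper (overflow 14)
  24÷5 = 4 each, +1 to first 4
Round 2: Ashgrove=18 Briarlake=22 Dunmere=16 Hollowpine=20 Ironridge=26 → close Briarlake (overflow 16)
  22÷4 = 5 each, +1 to first 2
Round 3: Ashgrove=24 Dunmere=22 Hollowpine=25 Ironridge=31 → close Ironridge (overflow 20)
  31÷3 = 10 each, +1 to first 1
Round 4: Ashgrove=35 Dunmere=32 Hollowpine=35 → close Hollowpine (overflow 28)
  35÷2 = 17 each, +1 to first 1
Round 5: Ashgrove=53 Dunmere=49 → close Ashgrove (overflow 45)
  53÷1 = 53 each, +1 to first 0

Closure order: Juniper, Briarlake, Ironridge, Hollowpine, Ashgrove
Last habitat: Dunmere with 102 animals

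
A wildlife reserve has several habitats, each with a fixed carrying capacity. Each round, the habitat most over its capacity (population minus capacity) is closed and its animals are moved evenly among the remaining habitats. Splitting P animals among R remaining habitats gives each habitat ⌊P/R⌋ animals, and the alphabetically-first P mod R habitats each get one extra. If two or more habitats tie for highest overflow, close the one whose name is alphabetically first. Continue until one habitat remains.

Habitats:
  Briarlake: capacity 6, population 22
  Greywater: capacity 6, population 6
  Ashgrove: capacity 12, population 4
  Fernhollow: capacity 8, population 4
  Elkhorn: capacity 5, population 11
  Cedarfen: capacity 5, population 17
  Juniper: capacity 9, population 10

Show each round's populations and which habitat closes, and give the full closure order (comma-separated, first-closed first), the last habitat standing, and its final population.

Round 1: Ashgrove=4 Briarlake=22 Cedarfen=17 Elkhorn=11 Fernhollow=4 Greywater=6 Juniper=10 → close Briarlake (overflow 16)
  22÷6 = 3 each, +1 to first 4
Round 2: Ashgrove=8 Cedarfen=21 Elkhorn=15 Fernhollow=8 Greywater=9 Juniper=13 → close Cedarfen (overflow 16)
  21÷5 = 4 each, +1 to first 1
Round 3: Ashgrove=13 Elkhorn=19 Fernhollow=12 Greywater=13 Juniper=17 → close Elkhorn (overflow 14)
  19÷4 = 4 each, +1 to first 3
Round 4: Ashgrove=18 Fernhollow=17 Greywater=18 Juniper=21 → close Greywater (overflow 12)
  18÷3 = 6 each, +1 to first 0
Round 5: Ashgrove=24 Fernhollow=23 Juniper=27 → close Juniper (overflow 18)
  27÷2 = 13 each, +1 to first 1
Round 6: Ashgrove=38 Fernhollow=36 → close Fernhollow (overflow 28)
  36÷1 = 36 each, +1 to first 0

Closure order: Briarlake, Cedarfen, Elkhorn, Greywater, Juniper, Fernhollow
Last habitat: Ashgrove with 74 animals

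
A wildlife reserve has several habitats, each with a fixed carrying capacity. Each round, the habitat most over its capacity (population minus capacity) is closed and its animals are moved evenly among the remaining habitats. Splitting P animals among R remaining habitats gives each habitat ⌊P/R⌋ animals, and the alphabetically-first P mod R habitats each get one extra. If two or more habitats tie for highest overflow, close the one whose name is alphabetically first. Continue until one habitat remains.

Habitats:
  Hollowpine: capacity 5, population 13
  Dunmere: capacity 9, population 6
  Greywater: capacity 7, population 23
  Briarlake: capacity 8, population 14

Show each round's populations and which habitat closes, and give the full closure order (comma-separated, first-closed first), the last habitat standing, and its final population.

Round 1: Briarlake=14 Dunmere=6 Greywater=23 Hollowpine=13 → close Greywater (overflow 16)
  23÷3 = 7 each, +1 to first 2
Round 2: Briarlake=22 Dunmere=14 Hollowpine=20 → close Hollowpine (overflow 15)
  20÷2 = 10 each, +1 to first 0
Round 3: Briarlake=32 Dunmere=24 → close Briarlake (overflow 24)
  32÷1 = 32 each, +1 to first 0

Closure order: Greywater, Hollowpine, Briarlake
Last habitat: Dunmere with 56 animals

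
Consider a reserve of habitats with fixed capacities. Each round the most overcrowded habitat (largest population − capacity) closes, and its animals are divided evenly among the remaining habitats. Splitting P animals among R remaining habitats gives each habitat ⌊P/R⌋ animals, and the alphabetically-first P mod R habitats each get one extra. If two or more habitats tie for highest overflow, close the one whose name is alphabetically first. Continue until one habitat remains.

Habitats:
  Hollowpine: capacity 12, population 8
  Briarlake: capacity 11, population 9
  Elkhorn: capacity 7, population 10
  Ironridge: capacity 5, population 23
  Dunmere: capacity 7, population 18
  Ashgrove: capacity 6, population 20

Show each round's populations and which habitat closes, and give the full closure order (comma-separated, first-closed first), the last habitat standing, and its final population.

Round 1: Ashgrove=20 Briarlake=9 Dunmere=18 Elkhorn=10 Hollowpine=8 Ironridge=23 → close Ironridge (overflow 18)
  23÷5 = 4 each, +1 to first 3
Round 2: Ashgrove=25 Briarlake=14 Dunmere=23 Elkhorn=14 Hollowpine=12 → close Ashgrove (overflow 19)
  25÷4 = 6 each, +1 to first 1
Round 3: Briarlake=21 Dunmere=29 Elkhorn=20 Hollowpine=18 → close Dunmere (overflow 22)
  29÷3 = 9 each, +1 to first 2
Round 4: Briarlake=31 Elkhorn=30 Hollowpine=27 → close Elkhorn (overflow 23)
  30÷2 = 15 each, +1 to first 0
Round 5: Briarlake=46 Hollowpine=42 → close Briarlake (overflow 35)
  46÷1 = 46 each, +1 to first 0

Closure order: Ironridge, Ashgrove, Dunmere, Elkhorn, Briarlake
Last habitat: Hollowpine with 88 animals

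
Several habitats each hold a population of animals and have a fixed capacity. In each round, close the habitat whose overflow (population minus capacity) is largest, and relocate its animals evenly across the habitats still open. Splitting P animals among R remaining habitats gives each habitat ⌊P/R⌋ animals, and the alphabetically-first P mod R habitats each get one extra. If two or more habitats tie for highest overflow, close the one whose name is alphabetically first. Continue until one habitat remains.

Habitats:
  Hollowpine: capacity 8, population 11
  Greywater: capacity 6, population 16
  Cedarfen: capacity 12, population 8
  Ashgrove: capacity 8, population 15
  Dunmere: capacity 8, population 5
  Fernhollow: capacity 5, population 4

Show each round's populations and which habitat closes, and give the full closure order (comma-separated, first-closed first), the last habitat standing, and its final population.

Round 1: Ashgrove=15 Cedarfen=8 Dunmere=5 Fernhollow=4 Greywater=16 Hollowpine=11 → close Greywater (overflow 10)
  16÷5 = 3 each, +1 to first 1
Round 2: Ashgrove=19 Cedarfen=11 Dunmere=8 Fernhollow=7 Hollowpine=14 → close Ashgrove (overflow 11)
  19÷4 = 4 each, +1 to first 3
Round 3: Cedarfen=16 Dunmere=13 Fernhollow=12 Hollowpine=18 → close Hollowpine (overflow 10)
  18÷3 = 6 each, +1 to first 0
Round 4: Cedarfen=22 Dunmere=19 Fernhollow=18 → close Fernhollow (overflow 13)
  18÷2 = 9 each, +1 to first 0
Round 5: Cedarfen=31 Dunmere=28 → close Dunmere (overflow 20)
  28÷1 = 28 each, +1 to first 0

Closure order: Greywater, Ashgrove, Hollowpine, Fernhollow, Dunmere
Last habitat: Cedarfen with 59 animals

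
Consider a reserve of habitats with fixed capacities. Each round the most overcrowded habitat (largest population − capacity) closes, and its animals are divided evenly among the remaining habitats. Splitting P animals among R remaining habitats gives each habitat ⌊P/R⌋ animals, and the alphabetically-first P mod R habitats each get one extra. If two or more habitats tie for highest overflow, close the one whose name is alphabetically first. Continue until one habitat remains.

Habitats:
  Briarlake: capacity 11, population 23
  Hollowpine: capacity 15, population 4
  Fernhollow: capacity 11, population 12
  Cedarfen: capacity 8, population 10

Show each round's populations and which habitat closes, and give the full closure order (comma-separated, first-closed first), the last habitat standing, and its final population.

Closure order: Briarlake, Cedarfen, Fernhollow
Last habitat: Hollowpine with 49 animals

Round 1: Briarlake=23 Cedarfen=10 Fernhollow=12 Hollowpine=4 → close Briarlake (overflow 12)
  23÷3 = 7 each, +1 to first 2
Round 2: Cedarfen=18 Fernhollow=20 Hollowpine=11 → close Cedarfen (overflow 10)
  18÷2 = 9 each, +1 to first 0
Round 3: Fernhollow=29 Hollowpine=20 → close Fernhollow (overflow 18)
  29÷1 = 29 each, +1 to first 0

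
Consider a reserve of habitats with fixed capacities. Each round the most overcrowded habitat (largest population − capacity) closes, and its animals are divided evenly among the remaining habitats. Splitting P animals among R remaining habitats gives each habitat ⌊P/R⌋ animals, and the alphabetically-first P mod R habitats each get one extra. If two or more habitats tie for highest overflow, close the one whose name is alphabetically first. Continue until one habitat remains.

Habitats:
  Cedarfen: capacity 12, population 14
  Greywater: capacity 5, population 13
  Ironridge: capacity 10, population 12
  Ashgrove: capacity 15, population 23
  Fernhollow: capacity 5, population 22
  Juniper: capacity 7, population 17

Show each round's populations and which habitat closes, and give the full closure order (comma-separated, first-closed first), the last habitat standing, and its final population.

Closure order: Fernhollow, Juniper, Ashgrove, Greywater, Cedarfen
Last habitat: Ironridge with 101 animals

Round 1: Ashgrove=23 Cedarfen=14 Fernhollow=22 Greywater=13 Ironridge=12 Juniper=17 → close Fernhollow (overflow 17)
  22÷5 = 4 each, +1 to first 2
Round 2: Ashgrove=28 Cedarfen=19 Greywater=17 Ironridge=16 Juniper=21 → close Juniper (overflow 14)
  21÷4 = 5 each, +1 to first 1
Round 3: Ashgrove=34 Cedarfen=24 Greywater=22 Ironridge=21 → close Ashgrove (overflow 19)
  34÷3 = 11 each, +1 to first 1
Round 4: Cedarfen=36 Greywater=33 Ironridge=32 → close Greywater (overflow 28)
  33÷2 = 16 each, +1 to first 1
Round 5: Cedarfen=53 Ironridge=48 → close Cedarfen (overflow 41)
  53÷1 = 53 each, +1 to first 0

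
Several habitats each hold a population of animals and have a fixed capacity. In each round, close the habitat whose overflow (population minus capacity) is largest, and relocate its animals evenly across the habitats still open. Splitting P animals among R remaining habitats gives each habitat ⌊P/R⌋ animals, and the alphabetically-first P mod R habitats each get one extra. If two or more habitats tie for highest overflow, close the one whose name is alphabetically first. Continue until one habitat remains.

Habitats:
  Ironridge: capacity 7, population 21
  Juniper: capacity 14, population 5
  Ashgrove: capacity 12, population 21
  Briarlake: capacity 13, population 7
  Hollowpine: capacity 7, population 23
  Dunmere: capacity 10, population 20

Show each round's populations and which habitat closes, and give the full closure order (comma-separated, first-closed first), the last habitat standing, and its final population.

Round 1: Ashgrove=21 Briarlake=7 Dunmere=20 Hollowpine=23 Ironridge=21 Juniper=5 → close Hollowpine (overflow 16)
  23÷5 = 4 each, +1 to first 3
Round 2: Ashgrove=26 Briarlake=12 Dunmere=25 Ironridge=25 Juniper=9 → close Ironridge (overflow 18)
  25÷4 = 6 each, +1 to first 1
Round 3: Ashgrove=33 Briarlake=18 Dunmere=31 Juniper=15 → close Ashgrove (overflow 21)
  33÷3 = 11 each, +1 to first 0
Round 4: Briarlake=29 Dunmere=42 Juniper=26 → close Dunmere (overflow 32)
  42÷2 = 21 each, +1 to first 0
Round 5: Briarlake=50 Juniper=47 → close Briarlake (overflow 37)
  50÷1 = 50 each, +1 to first 0

Closure order: Hollowpine, Ironridge, Ashgrove, Dunmere, Briarlake
Last habitat: Juniper with 97 animals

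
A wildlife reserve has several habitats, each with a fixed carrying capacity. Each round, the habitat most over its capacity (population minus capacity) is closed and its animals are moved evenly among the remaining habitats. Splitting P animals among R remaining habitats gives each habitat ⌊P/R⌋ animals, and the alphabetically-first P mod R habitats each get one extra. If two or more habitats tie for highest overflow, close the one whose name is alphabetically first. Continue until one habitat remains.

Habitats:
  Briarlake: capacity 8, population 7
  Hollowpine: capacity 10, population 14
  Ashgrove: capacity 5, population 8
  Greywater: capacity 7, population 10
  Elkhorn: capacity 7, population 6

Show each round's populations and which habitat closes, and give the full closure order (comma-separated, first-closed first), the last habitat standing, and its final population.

Round 1: Ashgrove=8 Briarlake=7 Elkhorn=6 Greywater=10 Hollowpine=14 → close Hollowpine (overflow 4)
  14÷4 = 3 each, +1 to first 2
Round 2: Ashgrove=12 Briarlake=11 Elkhorn=9 Greywater=13 → close Ashgrove (overflow 7)
  12÷3 = 4 each, +1 to first 0
Round 3: Briarlake=15 Elkhorn=13 Greywater=17 → close Greywater (overflow 10)
  17÷2 = 8 each, +1 to first 1
Round 4: Briarlake=24 Elkhorn=21 → close Briarlake (overflow 16)
  24÷1 = 24 each, +1 to first 0

Closure order: Hollowpine, Ashgrove, Greywater, Briarlake
Last habitat: Elkhorn with 45 animals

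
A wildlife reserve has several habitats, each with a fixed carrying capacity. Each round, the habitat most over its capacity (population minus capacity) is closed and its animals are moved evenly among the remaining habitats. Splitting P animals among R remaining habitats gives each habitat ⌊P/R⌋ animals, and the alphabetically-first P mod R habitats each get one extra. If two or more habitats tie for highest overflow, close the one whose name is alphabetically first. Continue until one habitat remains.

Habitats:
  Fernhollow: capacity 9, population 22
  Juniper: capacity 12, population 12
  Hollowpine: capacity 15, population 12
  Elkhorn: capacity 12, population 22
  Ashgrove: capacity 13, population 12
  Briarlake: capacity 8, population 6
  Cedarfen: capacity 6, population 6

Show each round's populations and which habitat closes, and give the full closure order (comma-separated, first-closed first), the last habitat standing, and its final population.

Round 1: Ashgrove=12 Briarlake=6 Cedarfen=6 Elkhorn=22 Fernhollow=22 Hollowpine=12 Juniper=12 → close Fernhollow (overflow 13)
  22÷6 = 3 each, +1 to first 4
Round 2: Ashgrove=16 Briarlake=10 Cedarfen=10 Elkhorn=26 Hollowpine=15 Juniper=15 → close Elkhorn (overflow 14)
  26÷5 = 5 each, +1 to first 1
Round 3: Ashgrove=22 Briarlake=15 Cedarfen=15 Hollowpine=20 Juniper=20 → close Ashgrove (overflow 9)
  22÷4 = 5 each, +1 to first 2
Round 4: Briarlake=21 Cedarfen=21 Hollowpine=25 Juniper=25 → close Cedarfen (overflow 15)
  21÷3 = 7 each, +1 to first 0
Round 5: Briarlake=28 Hollowpine=32 Juniper=32 → close Briarlake (overflow 20)
  28÷2 = 14 each, +1 to first 0
Round 6: Hollowpine=46 Juniper=46 → close Juniper (overflow 34)
  46÷1 = 46 each, +1 to first 0

Closure order: Fernhollow, Elkhorn, Ashgrove, Cedarfen, Briarlake, Juniper
Last habitat: Hollowpine with 92 animals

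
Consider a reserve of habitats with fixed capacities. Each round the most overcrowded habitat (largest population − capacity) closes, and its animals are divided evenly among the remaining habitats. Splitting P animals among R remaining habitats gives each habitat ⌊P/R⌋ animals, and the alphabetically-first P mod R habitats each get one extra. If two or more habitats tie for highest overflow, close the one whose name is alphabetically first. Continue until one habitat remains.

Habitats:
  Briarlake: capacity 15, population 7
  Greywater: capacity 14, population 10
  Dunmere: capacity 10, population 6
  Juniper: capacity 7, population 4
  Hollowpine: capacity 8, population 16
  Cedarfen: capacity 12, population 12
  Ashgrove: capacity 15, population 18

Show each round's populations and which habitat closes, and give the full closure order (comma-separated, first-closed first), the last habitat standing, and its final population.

Closure order: Hollowpine, Ashgrove, Cedarfen, Dunmere, Greywater, Juniper
Last habitat: Briarlake with 73 animals

Round 1: Ashgrove=18 Briarlake=7 Cedarfen=12 Dunmere=6 Greywater=10 Hollowpine=16 Juniper=4 → close Hollowpine (overflow 8)
  16÷6 = 2 each, +1 to first 4
Round 2: Ashgrove=21 Briarlake=10 Cedarfen=15 Dunmere=9 Greywater=12 Juniper=6 → close Ashgrove (overflow 6)
  21÷5 = 4 each, +1 to first 1
Round 3: Briarlake=15 Cedarfen=19 Dunmere=13 Greywater=16 Juniper=10 → close Cedarfen (overflow 7)
  19÷4 = 4 each, +1 to first 3
Round 4: Briarlake=20 Dunmere=18 Greywater=21 Juniper=14 → close Dunmere (overflow 8)
  18÷3 = 6 each, +1 to first 0
Round 5: Briarlake=26 Greywater=27 Juniper=20 → close Greywater (overflow 13)
  27÷2 = 13 each, +1 to first 1
Round 6: Briarlake=40 Juniper=33 → close Juniper (overflow 26)
  33÷1 = 33 each, +1 to first 0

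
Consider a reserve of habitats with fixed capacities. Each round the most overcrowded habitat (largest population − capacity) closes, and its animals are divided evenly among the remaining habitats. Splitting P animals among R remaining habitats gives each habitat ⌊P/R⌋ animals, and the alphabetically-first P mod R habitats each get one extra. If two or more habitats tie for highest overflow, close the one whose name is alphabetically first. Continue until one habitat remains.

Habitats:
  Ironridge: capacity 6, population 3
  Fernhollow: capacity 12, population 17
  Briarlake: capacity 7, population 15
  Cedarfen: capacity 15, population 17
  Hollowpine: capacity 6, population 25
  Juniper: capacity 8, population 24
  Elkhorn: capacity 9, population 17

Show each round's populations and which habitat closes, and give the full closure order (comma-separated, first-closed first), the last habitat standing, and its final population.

Closure order: Hollowpine, Juniper, Briarlake, Elkhorn, Cedarfen, Fernhollow
Last habitat: Ironridge with 118 animals

Round 1: Briarlake=15 Cedarfen=17 Elkhorn=17 Fernhollow=17 Hollowpine=25 Ironridge=3 Juniper=24 → close Hollowpine (overflow 19)
  25÷6 = 4 each, +1 to first 1
Round 2: Briarlake=20 Cedarfen=21 Elkhorn=21 Fernhollow=21 Ironridge=7 Juniper=28 → close Juniper (overflow 20)
  28÷5 = 5 each, +1 to first 3
Round 3: Briarlake=26 Cedarfen=27 Elkhorn=27 Fernhollow=26 Ironridge=12 → close Briarlake (overflow 19)
  26÷4 = 6 each, +1 to first 2
Round 4: Cedarfen=34 Elkhorn=34 Fernhollow=32 Ironridge=18 → close Elkhorn (overflow 25)
  34÷3 = 11 each, +1 to first 1
Round 5: Cedarfen=46 Fernhollow=43 Ironridge=29 → close Cedarfen (overflow 31)
  46÷2 = 23 each, +1 to first 0
Round 6: Fernhollow=66 Ironridge=52 → close Fernhollow (overflow 54)
  66÷1 = 66 each, +1 to first 0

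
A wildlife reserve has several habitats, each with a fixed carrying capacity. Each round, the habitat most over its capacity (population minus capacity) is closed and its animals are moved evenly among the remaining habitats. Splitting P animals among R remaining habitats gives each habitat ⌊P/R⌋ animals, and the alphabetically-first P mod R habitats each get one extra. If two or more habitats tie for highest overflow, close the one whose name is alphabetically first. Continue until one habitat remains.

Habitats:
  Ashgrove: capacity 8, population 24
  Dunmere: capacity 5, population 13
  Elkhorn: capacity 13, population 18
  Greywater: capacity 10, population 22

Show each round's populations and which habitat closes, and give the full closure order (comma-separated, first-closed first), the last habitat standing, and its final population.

Round 1: Ashgrove=24 Dunmere=13 Elkhorn=18 Greywater=22 → close Ashgrove (overflow 16)
  24÷3 = 8 each, +1 to first 0
Round 2: Dunmere=21 Elkhorn=26 Greywater=30 → close Greywater (overflow 20)
  30÷2 = 15 each, +1 to first 0
Round 3: Dunmere=36 Elkhorn=41 → close Dunmere (overflow 31)
  36÷1 = 36 each, +1 to first 0

Closure order: Ashgrove, Greywater, Dunmere
Last habitat: Elkhorn with 77 animals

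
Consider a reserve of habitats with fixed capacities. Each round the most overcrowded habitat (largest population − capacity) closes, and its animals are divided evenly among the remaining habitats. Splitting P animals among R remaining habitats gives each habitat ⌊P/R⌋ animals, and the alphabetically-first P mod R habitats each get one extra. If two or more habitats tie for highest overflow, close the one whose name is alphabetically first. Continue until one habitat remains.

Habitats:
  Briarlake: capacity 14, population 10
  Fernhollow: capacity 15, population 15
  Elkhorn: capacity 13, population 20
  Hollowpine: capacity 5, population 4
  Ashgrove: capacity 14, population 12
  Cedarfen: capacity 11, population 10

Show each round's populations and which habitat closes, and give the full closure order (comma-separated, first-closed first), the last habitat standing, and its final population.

Round 1: Ashgrove=12 Briarlake=10 Cedarfen=10 Elkhorn=20 Fernhollow=15 Hollowpine=4 → close Elkhorn (overflow 7)
  20÷5 = 4 each, +1 to first 0
Round 2: Ashgrove=16 Briarlake=14 Cedarfen=14 Fernhollow=19 Hollowpine=8 → close Fernhollow (overflow 4)
  19÷4 = 4 each, +1 to first 3
Round 3: Ashgrove=21 Briarlake=19 Cedarfen=19 Hollowpine=12 → close Cedarfen (overflow 8)
  19÷3 = 6 each, +1 to first 1
Round 4: Ashgrove=28 Briarlake=25 Hollowpine=18 → close Ashgrove (overflow 14)
  28÷2 = 14 each, +1 to first 0
Round 5: Briarlake=39 Hollowpine=32 → close Hollowpine (overflow 27)
  32÷1 = 32 each, +1 to first 0

Closure order: Elkhorn, Fernhollow, Cedarfen, Ashgrove, Hollowpine
Last habitat: Briarlake with 71 animals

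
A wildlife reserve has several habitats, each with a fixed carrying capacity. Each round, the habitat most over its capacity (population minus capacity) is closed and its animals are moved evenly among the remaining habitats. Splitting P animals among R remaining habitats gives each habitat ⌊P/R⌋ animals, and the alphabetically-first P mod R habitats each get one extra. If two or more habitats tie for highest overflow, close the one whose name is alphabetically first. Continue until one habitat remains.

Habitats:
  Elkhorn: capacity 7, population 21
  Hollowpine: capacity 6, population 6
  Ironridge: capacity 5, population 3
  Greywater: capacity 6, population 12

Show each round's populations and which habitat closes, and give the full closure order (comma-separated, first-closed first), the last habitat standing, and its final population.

Closure order: Elkhorn, Greywater, Hollowpine
Last habitat: Ironridge with 42 animals

Round 1: Elkhorn=21 Greywater=12 Hollowpine=6 Ironridge=3 → close Elkhorn (overflow 14)
  21÷3 = 7 each, +1 to first 0
Round 2: Greywater=19 Hollowpine=13 Ironridge=10 → close Greywater (overflow 13)
  19÷2 = 9 each, +1 to first 1
Round 3: Hollowpine=23 Ironridge=19 → close Hollowpine (overflow 17)
  23÷1 = 23 each, +1 to first 0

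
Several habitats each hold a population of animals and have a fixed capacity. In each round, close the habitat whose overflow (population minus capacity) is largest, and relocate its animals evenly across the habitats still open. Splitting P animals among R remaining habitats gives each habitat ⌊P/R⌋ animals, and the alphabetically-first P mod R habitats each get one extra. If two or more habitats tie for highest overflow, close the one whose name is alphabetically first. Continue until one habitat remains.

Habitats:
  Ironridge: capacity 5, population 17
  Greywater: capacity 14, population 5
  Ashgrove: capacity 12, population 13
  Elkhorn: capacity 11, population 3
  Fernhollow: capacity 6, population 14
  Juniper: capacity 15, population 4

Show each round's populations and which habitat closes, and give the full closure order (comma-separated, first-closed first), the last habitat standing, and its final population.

Closure order: Ironridge, Fernhollow, Ashgrove, Elkhorn, Greywater
Last habitat: Juniper with 56 animals

Round 1: Ashgrove=13 Elkhorn=3 Fernhollow=14 Greywater=5 Ironridge=17 Juniper=4 → close Ironridge (overflow 12)
  17÷5 = 3 each, +1 to first 2
Round 2: Ashgrove=17 Elkhorn=7 Fernhollow=17 Greywater=8 Juniper=7 → close Fernhollow (overflow 11)
  17÷4 = 4 each, +1 to first 1
Round 3: Ashgrove=22 Elkhorn=11 Greywater=12 Juniper=11 → close Ashgrove (overflow 10)
  22÷3 = 7 each, +1 to first 1
Round 4: Elkhorn=19 Greywater=19 Juniper=18 → close Elkhorn (overflow 8)
  19÷2 = 9 each, +1 to first 1
Round 5: Greywater=29 Juniper=27 → close Greywater (overflow 15)
  29÷1 = 29 each, +1 to first 0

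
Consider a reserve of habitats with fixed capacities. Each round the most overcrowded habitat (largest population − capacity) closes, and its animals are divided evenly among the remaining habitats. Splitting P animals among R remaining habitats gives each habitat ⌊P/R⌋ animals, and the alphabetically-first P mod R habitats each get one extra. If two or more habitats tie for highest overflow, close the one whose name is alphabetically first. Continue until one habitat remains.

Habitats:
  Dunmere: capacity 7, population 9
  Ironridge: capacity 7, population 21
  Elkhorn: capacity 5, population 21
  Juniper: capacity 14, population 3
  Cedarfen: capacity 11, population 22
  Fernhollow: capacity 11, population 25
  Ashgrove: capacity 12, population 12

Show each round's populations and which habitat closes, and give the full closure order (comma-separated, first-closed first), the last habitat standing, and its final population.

Closure order: Elkhorn, Fernhollow, Ironridge, Cedarfen, Dunmere, Ashgrove
Last habitat: Juniper with 113 animals

Round 1: Ashgrove=12 Cedarfen=22 Dunmere=9 Elkhorn=21 Fernhollow=25 Ironridge=21 Juniper=3 → close Elkhorn (overflow 16)
  21÷6 = 3 each, +1 to first 3
Round 2: Ashgrove=16 Cedarfen=26 Dunmere=13 Fernhollow=28 Ironridge=24 Juniper=6 → close Fernhollow (overflow 17)
  28÷5 = 5 each, +1 to first 3
Round 3: Ashgrove=22 Cedarfen=32 Dunmere=19 Ironridge=29 Juniper=11 → close Ironridge (overflow 22)
  29÷4 = 7 each, +1 to first 1
Round 4: Ashgrove=30 Cedarfen=39 Dunmere=26 Juniper=18 → close Cedarfen (overflow 28)
  39÷3 = 13 each, +1 to first 0
Round 5: Ashgrove=43 Dunmere=39 Juniper=31 → close Dunmere (overflow 32)
  39÷2 = 19 each, +1 to first 1
Round 6: Ashgrove=63 Juniper=50 → close Ashgrove (overflow 51)
  63÷1 = 63 each, +1 to first 0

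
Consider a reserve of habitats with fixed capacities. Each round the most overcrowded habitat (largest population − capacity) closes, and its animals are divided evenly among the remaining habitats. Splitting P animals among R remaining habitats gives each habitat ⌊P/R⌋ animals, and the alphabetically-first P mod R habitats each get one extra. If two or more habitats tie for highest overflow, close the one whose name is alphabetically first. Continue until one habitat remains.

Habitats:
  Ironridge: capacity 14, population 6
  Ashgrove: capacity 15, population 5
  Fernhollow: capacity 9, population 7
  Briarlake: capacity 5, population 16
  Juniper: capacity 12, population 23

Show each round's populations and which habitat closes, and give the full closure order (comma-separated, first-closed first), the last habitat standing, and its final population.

Round 1: Ashgrove=5 Briarlake=16 Fernhollow=7 Ironridge=6 Juniper=23 → close Briarlake (overflow 11)
  16÷4 = 4 each, +1 to first 0
Round 2: Ashgrove=9 Fernhollow=11 Ironridge=10 Juniper=27 → close Juniper (overflow 15)
  27÷3 = 9 each, +1 to first 0
Round 3: Ashgrove=18 Fernhollow=20 Ironridge=19 → close Fernhollow (overflow 11)
  20÷2 = 10 each, +1 to first 0
Round 4: Ashgrove=28 Ironridge=29 → close Ironridge (overflow 15)
  29÷1 = 29 each, +1 to first 0

Closure order: Briarlake, Juniper, Fernhollow, Ironridge
Last habitat: Ashgrove with 57 animals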